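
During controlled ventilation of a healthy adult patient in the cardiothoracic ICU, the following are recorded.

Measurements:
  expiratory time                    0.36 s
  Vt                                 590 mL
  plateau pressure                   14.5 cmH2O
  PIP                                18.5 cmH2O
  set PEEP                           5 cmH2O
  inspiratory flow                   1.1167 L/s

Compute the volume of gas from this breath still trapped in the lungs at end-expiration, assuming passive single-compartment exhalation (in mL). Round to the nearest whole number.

117

R = (PIP − Pplat)/V̇ = (18.5 − 14.5) / 1.1167 = 4.0/1.1167 = 3.582 cmH2O·s/L.
C = Vt/(Pplat − PEEP) = 590.0 / (14.5 − 5) = 590.0/9.5 = 62.105 mL/cmH2O.
τ = R × C = 3.582 × 0.06211 L/cmH2O = 0.2225 s.
Fraction remaining = e^(−Te/τ) = e^(−0.36/0.2225) = 0.1983.
Trapped volume = 590.0 × 0.1983 = 117.0 mL.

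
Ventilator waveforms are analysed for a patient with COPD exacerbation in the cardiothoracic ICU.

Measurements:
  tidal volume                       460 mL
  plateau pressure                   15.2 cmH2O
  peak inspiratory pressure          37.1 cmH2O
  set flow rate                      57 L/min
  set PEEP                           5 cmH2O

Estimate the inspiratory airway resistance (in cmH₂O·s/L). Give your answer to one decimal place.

Flow: 57 L/min ÷ 60 = 0.95 L/s.
Raw = (PIP − Pplat) / flow = (37.1 − 15.2) / 0.95 = 21.9 / 0.95 = 23.053 cmH2O·s/L.

23.1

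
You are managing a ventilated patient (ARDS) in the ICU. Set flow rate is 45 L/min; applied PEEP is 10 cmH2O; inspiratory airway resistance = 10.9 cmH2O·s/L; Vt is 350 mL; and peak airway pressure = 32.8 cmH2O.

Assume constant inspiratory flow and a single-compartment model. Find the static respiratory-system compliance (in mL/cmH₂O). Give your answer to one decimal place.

Flow: 45 L/min ÷ 60 = 0.75 L/s.
Equation of motion (constant flow): PIP = Vt/C + R·V̇ + PEEP.
Vt/C = PIP − R·V̇ − PEEP = 32.8 − 10.9×0.75 − 10 = 32.8 − 8.175 − 10 = 14.625 cmH2O.
C = Vt / 14.625 = 350 / 14.625 = 23.932 mL/cmH2O.

23.9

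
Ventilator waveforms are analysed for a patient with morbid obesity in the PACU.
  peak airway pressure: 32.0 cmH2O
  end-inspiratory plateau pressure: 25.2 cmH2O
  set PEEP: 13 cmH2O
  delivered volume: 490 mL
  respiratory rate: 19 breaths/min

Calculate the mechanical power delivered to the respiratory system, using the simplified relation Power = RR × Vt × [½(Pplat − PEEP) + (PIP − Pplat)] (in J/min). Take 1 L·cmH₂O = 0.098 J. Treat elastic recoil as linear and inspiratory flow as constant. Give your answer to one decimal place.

Per-breath work = Vt × [½(Pplat−PEEP) + (PIP−Pplat)] = 0.490 × [0.5×12.2 + 6.8] = 0.490 × 12.9 = 6.321 L·cmH2O.
Power = 19 × 6.321 = 120.1 L·cmH2O/min.
× 0.098 J/(L·cmH2O) → 11.77 J/min.

11.8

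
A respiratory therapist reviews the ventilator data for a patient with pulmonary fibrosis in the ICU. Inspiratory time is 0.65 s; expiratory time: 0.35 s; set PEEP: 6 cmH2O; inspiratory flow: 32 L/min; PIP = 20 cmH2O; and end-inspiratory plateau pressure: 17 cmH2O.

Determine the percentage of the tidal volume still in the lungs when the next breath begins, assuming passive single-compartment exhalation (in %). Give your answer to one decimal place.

13.9

Flow: 32 L/min ÷ 60 = 0.5333 L/s.
Vt = flow × Ti = 0.5333 L/s × 0.65 s × 1000 mL/L = 346.65 mL.
R = (PIP − Pplat)/V̇ = (20 − 17) / 0.5333 = 3.0/0.5333 = 5.625 cmH2O·s/L.
C = Vt/(Pplat − PEEP) = 346.65 / (17 − 6) = 346.65/11.0 = 31.514 mL/cmH2O.
τ = R × C = 5.625 × 0.03151 L/cmH2O = 0.1772 s.
Fraction remaining at end-expiration = e^(−Te/τ) = e^(−0.35/0.1772) = 0.1387 → 13.87%.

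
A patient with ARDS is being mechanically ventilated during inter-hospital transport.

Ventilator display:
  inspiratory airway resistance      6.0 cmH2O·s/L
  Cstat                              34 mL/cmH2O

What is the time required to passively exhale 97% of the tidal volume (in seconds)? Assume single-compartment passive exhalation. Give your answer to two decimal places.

τ = R × C = 6.0 × 34 mL/cmH2O = 6.0 × 0.034 L/cmH2O = 0.204 s.
Exhaled fraction f = 1 − e^(−t/τ) → t = −τ·ln(1 − f) = −0.204·ln(0.03) = 0.7153 s.

0.72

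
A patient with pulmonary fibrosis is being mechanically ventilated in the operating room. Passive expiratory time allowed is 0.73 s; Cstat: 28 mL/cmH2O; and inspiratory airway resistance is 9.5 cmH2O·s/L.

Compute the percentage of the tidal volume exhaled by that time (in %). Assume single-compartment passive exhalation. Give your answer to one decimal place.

τ = R × C = 9.5 × 28 mL/cmH2O = 9.5 × 0.028 L/cmH2O = 0.266 s.
Passive exhalation: V(t)/V₀ = e^(−t/τ) = e^(−0.73/0.266) = 0.06429.
Fraction exhaled = 1 − 0.06429 = 0.9357 → 93.57%.

93.6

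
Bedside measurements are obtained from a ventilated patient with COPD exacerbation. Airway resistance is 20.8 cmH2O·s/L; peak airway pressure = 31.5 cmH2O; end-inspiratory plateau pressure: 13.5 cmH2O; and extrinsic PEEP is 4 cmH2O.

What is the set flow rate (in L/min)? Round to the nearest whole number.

52

flow = (PIP − Pplat) / Raw = (31.5 − 13.5) / 20.8 = 0.8654 L/s × 60 = 51.924 L/min.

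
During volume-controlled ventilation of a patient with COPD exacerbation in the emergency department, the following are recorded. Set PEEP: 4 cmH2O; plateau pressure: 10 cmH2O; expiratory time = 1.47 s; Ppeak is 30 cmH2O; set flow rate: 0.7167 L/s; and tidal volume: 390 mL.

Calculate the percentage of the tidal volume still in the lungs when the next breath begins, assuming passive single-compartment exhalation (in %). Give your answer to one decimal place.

R = (PIP − Pplat)/V̇ = (30 − 10) / 0.7167 = 20.0/0.7167 = 27.906 cmH2O·s/L.
C = Vt/(Pplat − PEEP) = 390.0 / (10 − 4) = 390.0/6.0 = 65.0 mL/cmH2O.
τ = R × C = 27.906 × 0.065 L/cmH2O = 1.814 s.
Fraction remaining at end-expiration = e^(−Te/τ) = e^(−1.47/1.814) = 0.4447 → 44.47%.

44.5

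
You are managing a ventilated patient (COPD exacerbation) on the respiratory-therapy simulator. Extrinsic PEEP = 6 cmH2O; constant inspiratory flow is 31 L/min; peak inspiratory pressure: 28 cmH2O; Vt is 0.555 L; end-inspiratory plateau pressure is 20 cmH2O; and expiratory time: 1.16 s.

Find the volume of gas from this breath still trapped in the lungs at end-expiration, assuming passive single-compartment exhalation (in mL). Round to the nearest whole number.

Flow: 31 L/min ÷ 60 = 0.5167 L/s.
R = (PIP − Pplat)/V̇ = (28 − 20) / 0.5167 = 8.0/0.5167 = 15.483 cmH2O·s/L.
C = Vt/(Pplat − PEEP) = 555.0 / (20 − 6) = 555.0/14.0 = 39.643 mL/cmH2O.
τ = R × C = 15.483 × 0.03964 L/cmH2O = 0.6137 s.
Fraction remaining = e^(−Te/τ) = e^(−1.16/0.6137) = 0.151.
Trapped volume = 555.0 × 0.151 = 83.805 mL.

84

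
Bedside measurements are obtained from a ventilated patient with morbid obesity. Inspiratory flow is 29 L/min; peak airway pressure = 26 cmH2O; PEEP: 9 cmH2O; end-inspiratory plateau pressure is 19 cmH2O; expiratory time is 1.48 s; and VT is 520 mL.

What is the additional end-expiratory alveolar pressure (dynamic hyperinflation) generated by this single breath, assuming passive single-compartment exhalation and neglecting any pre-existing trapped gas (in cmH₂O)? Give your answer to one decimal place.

1.4

Flow: 29 L/min ÷ 60 = 0.4833 L/s.
R = (PIP − Pplat)/V̇ = (26 − 19) / 0.4833 = 7.0/0.4833 = 14.484 cmH2O·s/L.
C = Vt/(Pplat − PEEP) = 520.0 / (19 − 9) = 520.0/10.0 = 52.0 mL/cmH2O.
τ = R × C = 14.484 × 0.052 L/cmH2O = 0.7532 s.
Fraction remaining = e^(−Te/τ) = e^(−1.48/0.7532) = 0.1402; trapped volume = 520.0 × 0.1402 = 72.904 mL.
Additional alveolar pressure from trapping ≈ V_trapped / C = 72.904 / 52.0 = 1.402 cmH2O.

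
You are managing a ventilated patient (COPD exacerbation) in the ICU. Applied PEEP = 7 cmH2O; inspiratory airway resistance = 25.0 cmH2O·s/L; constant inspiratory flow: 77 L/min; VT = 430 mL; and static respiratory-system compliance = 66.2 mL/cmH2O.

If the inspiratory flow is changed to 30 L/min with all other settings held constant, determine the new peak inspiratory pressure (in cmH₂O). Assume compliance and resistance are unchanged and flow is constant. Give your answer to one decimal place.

26.0

Flow: 77 L/min ÷ 60 = 1.2833 L/s.
New flow: 30 L/min ÷ 60 = 0.5 L/s.
PIP = Vt/C + R·V̇ + PEEP (constant-flow equation of motion).
Only the resistive term changes: ΔPIP = R × ΔV̇ = 25.0 × (0.5 − 1.2833) = 25.0 × -0.7833 = -19.583 cmH2O.
Original PIP = 430/66.2 + 25.0×1.2833 + 7 = 45.578 cmH2O; new PIP = 45.578 + (-19.583) = 25.995 cmH2O.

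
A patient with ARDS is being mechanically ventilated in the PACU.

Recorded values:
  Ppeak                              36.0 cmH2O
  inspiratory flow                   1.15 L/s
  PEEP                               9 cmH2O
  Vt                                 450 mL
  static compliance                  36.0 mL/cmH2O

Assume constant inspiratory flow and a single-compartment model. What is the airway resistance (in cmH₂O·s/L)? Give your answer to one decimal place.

12.6

Equation of motion (constant flow): PIP = Vt/C + R·V̇ + PEEP.
R·V̇ = PIP − Vt/C − PEEP = 36.0 − 450/36.0 − 9 = 36.0 − 12.5 − 9 = 14.5 cmH2O.
R = 14.5 / 1.15 = 12.609 cmH2O·s/L.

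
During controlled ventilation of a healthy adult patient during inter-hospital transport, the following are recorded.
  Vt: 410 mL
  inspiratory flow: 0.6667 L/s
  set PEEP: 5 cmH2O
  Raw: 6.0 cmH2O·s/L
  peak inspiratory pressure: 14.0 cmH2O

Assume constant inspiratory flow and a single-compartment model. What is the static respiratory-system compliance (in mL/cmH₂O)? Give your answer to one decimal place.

Equation of motion (constant flow): PIP = Vt/C + R·V̇ + PEEP.
Vt/C = PIP − R·V̇ − PEEP = 14.0 − 6.0×0.6667 − 5 = 14.0 − 4.0 − 5 = 5.0 cmH2O.
C = Vt / 5.0 = 410 / 5.0 = 82.0 mL/cmH2O.

82.0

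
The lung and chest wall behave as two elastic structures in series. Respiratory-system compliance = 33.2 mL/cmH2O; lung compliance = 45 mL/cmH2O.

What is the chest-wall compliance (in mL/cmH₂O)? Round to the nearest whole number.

1/Ccw = 1/Crs − 1/CL.
1/Ccw = 1/33.2 − 1/45 = 0.007898.
Ccw = 126.61 mL/cmH2O.

127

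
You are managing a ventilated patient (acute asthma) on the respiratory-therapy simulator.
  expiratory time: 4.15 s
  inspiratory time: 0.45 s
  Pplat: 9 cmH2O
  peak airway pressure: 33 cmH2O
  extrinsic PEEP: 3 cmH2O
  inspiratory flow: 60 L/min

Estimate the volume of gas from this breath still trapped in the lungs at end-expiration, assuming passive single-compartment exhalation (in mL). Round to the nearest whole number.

Flow: 60 L/min ÷ 60 = 1 L/s.
Vt = flow × Ti = 1 L/s × 0.45 s × 1000 mL/L = 450.0 mL.
R = (PIP − Pplat)/V̇ = (33 − 9) / 1 = 24.0/1 = 24.0 cmH2O·s/L.
C = Vt/(Pplat − PEEP) = 450.0 / (9 − 3) = 450.0/6.0 = 75.0 mL/cmH2O.
τ = R × C = 24.0 × 0.075 L/cmH2O = 1.8 s.
Fraction remaining = e^(−Te/τ) = e^(−4.15/1.8) = 0.0997.
Trapped volume = 450.0 × 0.0997 = 44.865 mL.

45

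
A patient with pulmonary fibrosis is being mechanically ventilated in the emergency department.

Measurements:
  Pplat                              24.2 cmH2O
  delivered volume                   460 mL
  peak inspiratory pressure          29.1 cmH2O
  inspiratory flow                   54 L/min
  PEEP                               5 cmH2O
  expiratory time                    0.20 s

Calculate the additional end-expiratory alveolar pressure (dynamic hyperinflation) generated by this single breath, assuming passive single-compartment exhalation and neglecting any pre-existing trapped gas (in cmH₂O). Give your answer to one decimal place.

Flow: 54 L/min ÷ 60 = 0.9 L/s.
R = (PIP − Pplat)/V̇ = (29.1 − 24.2) / 0.9 = 4.9/0.9 = 5.444 cmH2O·s/L.
C = Vt/(Pplat − PEEP) = 460.0 / (24.2 − 5) = 460.0/19.2 = 23.958 mL/cmH2O.
τ = R × C = 5.444 × 0.02396 L/cmH2O = 0.1304 s.
Fraction remaining = e^(−Te/τ) = e^(−0.20/0.1304) = 0.2157; trapped volume = 460.0 × 0.2157 = 99.222 mL.
Additional alveolar pressure from trapping ≈ V_trapped / C = 99.222 / 23.958 = 4.141 cmH2O.

4.1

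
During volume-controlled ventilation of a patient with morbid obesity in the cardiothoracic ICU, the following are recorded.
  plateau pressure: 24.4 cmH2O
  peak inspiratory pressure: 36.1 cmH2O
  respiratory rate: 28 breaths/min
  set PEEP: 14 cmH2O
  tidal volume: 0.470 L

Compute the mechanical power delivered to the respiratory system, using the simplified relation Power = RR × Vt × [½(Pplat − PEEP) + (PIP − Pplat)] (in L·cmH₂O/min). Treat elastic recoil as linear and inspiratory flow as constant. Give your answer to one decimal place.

Per-breath work = Vt × [½(Pplat−PEEP) + (PIP−Pplat)] = 0.470 × [0.5×10.4 + 11.7] = 0.470 × 16.9 = 7.943 L·cmH2O.
Power = 28 × 7.943 = 222.4 L·cmH2O/min.

222.4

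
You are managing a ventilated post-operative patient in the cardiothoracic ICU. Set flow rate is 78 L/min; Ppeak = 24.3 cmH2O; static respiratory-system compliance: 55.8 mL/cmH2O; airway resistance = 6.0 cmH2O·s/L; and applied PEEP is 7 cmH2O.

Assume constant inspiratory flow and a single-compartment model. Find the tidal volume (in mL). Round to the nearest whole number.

530

Flow: 78 L/min ÷ 60 = 1.3 L/s.
Equation of motion (constant flow): PIP = Vt/C + R·V̇ + PEEP.
Vt/C = PIP − R·V̇ − PEEP = 24.3 − 7.8 − 7 = 9.5 cmH2O.
Vt = C × 9.5 = 55.8 × 9.5 = 530.1 mL.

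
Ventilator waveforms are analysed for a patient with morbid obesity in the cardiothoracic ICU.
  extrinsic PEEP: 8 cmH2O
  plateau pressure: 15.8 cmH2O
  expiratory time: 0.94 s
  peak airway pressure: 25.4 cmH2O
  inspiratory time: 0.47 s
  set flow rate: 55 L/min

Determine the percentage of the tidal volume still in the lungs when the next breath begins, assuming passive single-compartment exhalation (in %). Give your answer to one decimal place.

Flow: 55 L/min ÷ 60 = 0.9167 L/s.
Vt = flow × Ti = 0.9167 L/s × 0.47 s × 1000 mL/L = 430.85 mL.
R = (PIP − Pplat)/V̇ = (25.4 − 15.8) / 0.9167 = 9.6/0.9167 = 10.472 cmH2O·s/L.
C = Vt/(Pplat − PEEP) = 430.85 / (15.8 − 8) = 430.85/7.8 = 55.237 mL/cmH2O.
τ = R × C = 10.472 × 0.05524 L/cmH2O = 0.5785 s.
Fraction remaining at end-expiration = e^(−Te/τ) = e^(−0.94/0.5785) = 0.1969 → 19.69%.

19.7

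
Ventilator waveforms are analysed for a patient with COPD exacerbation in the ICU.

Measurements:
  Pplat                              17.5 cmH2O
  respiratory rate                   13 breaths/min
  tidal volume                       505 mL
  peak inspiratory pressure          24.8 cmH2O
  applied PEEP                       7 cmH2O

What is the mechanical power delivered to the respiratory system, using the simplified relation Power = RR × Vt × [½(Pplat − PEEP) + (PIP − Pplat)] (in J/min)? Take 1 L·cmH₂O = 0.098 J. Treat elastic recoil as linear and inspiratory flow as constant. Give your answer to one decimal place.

Per-breath work = Vt × [½(Pplat−PEEP) + (PIP−Pplat)] = 0.505 × [0.5×10.5 + 7.3] = 0.505 × 12.55 = 6.338 L·cmH2O.
Power = 13 × 6.338 = 82.394 L·cmH2O/min.
× 0.098 J/(L·cmH2O) → 8.075 J/min.

8.1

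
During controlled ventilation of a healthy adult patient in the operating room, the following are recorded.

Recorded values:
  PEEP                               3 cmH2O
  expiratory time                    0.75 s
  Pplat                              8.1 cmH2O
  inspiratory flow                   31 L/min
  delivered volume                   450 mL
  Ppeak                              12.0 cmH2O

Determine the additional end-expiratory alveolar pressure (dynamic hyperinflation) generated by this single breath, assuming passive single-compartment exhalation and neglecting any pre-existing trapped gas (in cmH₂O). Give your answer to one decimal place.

Flow: 31 L/min ÷ 60 = 0.5167 L/s.
R = (PIP − Pplat)/V̇ = (12.0 − 8.1) / 0.5167 = 3.9/0.5167 = 7.548 cmH2O·s/L.
C = Vt/(Pplat − PEEP) = 450.0 / (8.1 − 3) = 450.0/5.1 = 88.235 mL/cmH2O.
τ = R × C = 7.548 × 0.08824 L/cmH2O = 0.666 s.
Fraction remaining = e^(−Te/τ) = e^(−0.75/0.666) = 0.3243; trapped volume = 450.0 × 0.3243 = 145.94 mL.
Additional alveolar pressure from trapping ≈ V_trapped / C = 145.94 / 88.235 = 1.654 cmH2O.

1.7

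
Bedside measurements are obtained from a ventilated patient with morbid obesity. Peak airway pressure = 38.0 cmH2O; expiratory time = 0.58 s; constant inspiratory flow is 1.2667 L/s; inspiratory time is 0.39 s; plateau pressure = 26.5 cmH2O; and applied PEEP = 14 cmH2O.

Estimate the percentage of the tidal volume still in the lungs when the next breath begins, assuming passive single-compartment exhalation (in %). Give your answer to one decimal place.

19.9

Vt = flow × Ti = 1.2667 L/s × 0.39 s × 1000 mL/L = 494.01 mL.
R = (PIP − Pplat)/V̇ = (38.0 − 26.5) / 1.2667 = 11.5/1.2667 = 9.079 cmH2O·s/L.
C = Vt/(Pplat − PEEP) = 494.01 / (26.5 − 14) = 494.01/12.5 = 39.521 mL/cmH2O.
τ = R × C = 9.079 × 0.03952 L/cmH2O = 0.3588 s.
Fraction remaining at end-expiration = e^(−Te/τ) = e^(−0.58/0.3588) = 0.1986 → 19.86%.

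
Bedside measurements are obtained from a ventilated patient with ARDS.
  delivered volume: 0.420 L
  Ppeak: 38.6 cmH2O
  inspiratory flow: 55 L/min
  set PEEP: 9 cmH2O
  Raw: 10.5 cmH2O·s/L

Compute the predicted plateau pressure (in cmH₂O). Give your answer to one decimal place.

29.0

Flow: 55 L/min ÷ 60 = 0.9167 L/s.
Pplat = PIP − Raw × flow = 38.6 − 10.5 × 0.9167 = 38.6 − 9.625 = 28.975 cmH2O.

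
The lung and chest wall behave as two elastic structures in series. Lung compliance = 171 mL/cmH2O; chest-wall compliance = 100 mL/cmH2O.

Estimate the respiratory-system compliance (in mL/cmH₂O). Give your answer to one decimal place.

63.1

Lung and chest wall are elastances in series: 1/Crs = 1/CL + 1/Ccw.
1/Crs = 1/171 + 1/100 = 0.01585.
Crs = 63.091 mL/cmH2O.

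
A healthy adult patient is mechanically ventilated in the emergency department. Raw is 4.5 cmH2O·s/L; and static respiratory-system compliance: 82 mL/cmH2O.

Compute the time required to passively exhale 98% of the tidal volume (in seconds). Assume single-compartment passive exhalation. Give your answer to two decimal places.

1.44

τ = R × C = 4.5 × 82 mL/cmH2O = 4.5 × 0.082 L/cmH2O = 0.369 s.
Exhaled fraction f = 1 − e^(−t/τ) → t = −τ·ln(1 − f) = −0.369·ln(0.02) = 1.444 s.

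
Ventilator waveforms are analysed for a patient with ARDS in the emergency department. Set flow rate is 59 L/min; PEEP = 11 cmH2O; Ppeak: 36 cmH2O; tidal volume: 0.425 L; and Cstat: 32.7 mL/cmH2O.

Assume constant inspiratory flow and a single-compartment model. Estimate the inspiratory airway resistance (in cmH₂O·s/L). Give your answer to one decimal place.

Flow: 59 L/min ÷ 60 = 0.9833 L/s.
Equation of motion (constant flow): PIP = Vt/C + R·V̇ + PEEP.
R·V̇ = PIP − Vt/C − PEEP = 36 − 425/32.7 − 11 = 36 − 12.997 − 11 = 12.003 cmH2O.
R = 12.003 / 0.9833 = 12.207 cmH2O·s/L.

12.2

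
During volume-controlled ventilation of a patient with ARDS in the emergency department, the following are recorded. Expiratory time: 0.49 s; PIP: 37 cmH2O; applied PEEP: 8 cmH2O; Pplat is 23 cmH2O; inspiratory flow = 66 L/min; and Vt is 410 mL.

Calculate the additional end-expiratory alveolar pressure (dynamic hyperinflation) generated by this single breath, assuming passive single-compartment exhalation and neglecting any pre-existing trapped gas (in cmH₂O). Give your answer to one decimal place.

Flow: 66 L/min ÷ 60 = 1.1 L/s.
R = (PIP − Pplat)/V̇ = (37 − 23) / 1.1 = 14.0/1.1 = 12.727 cmH2O·s/L.
C = Vt/(Pplat − PEEP) = 410.0 / (23 − 8) = 410.0/15.0 = 27.333 mL/cmH2O.
τ = R × C = 12.727 × 0.02733 L/cmH2O = 0.3478 s.
Fraction remaining = e^(−Te/τ) = e^(−0.49/0.3478) = 0.2444; trapped volume = 410.0 × 0.2444 = 100.2 mL.
Additional alveolar pressure from trapping ≈ V_trapped / C = 100.2 / 27.333 = 3.666 cmH2O.

3.7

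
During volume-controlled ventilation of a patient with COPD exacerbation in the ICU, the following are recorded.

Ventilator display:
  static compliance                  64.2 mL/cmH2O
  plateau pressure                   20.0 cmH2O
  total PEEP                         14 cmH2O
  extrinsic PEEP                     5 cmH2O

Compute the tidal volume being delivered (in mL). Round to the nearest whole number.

385

End-expiratory occlusion gives total PEEP = 14 cmH2O (intrinsic PEEP = 14 − 5 = 9). Use total PEEP for the elastic gradient.
Vt = Cstat × (Pplat − PEEPtotal) = 64.2 × (20.0 − 14) = 64.2 × 6.0 = 385.2 mL.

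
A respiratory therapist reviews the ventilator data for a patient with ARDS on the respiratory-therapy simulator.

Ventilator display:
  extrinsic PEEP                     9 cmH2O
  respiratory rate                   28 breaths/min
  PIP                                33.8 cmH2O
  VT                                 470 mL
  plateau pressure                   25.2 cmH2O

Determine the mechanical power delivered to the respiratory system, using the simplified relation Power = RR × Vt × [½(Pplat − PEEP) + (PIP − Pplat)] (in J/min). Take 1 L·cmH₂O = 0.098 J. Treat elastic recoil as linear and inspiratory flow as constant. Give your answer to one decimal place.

Per-breath work = Vt × [½(Pplat−PEEP) + (PIP−Pplat)] = 0.470 × [0.5×16.2 + 8.6] = 0.470 × 16.7 = 7.849 L·cmH2O.
Power = 28 × 7.849 = 219.77 L·cmH2O/min.
× 0.098 J/(L·cmH2O) → 21.537 J/min.

21.5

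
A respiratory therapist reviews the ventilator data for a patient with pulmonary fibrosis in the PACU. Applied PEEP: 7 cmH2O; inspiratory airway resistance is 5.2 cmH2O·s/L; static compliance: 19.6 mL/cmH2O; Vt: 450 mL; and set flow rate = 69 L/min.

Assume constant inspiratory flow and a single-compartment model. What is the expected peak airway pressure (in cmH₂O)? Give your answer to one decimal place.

35.9

Flow: 69 L/min ÷ 60 = 1.15 L/s.
Equation of motion (constant flow): PIP = Vt/C + R·V̇ + PEEP.
PIP = 450/19.6 + 5.2×1.15 + 7 = 22.959 + 5.98 + 7 = 35.939 cmH2O.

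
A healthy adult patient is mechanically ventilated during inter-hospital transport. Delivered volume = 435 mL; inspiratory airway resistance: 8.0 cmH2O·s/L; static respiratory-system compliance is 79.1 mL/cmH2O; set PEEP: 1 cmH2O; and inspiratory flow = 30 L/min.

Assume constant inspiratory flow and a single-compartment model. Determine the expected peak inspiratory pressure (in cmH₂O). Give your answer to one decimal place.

10.5

Flow: 30 L/min ÷ 60 = 0.5 L/s.
Equation of motion (constant flow): PIP = Vt/C + R·V̇ + PEEP.
PIP = 435/79.1 + 8.0×0.5 + 1 = 5.499 + 4.0 + 1 = 10.499 cmH2O.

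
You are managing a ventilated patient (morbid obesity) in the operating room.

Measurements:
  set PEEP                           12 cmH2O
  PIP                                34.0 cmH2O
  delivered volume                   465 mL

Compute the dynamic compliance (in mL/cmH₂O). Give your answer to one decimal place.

21.1

Dynamic compliance = Vt / (PIP − PEEP) = 465 / (34.0 − 12) = 465 / 22.0 = 21.136 mL/cmH2O.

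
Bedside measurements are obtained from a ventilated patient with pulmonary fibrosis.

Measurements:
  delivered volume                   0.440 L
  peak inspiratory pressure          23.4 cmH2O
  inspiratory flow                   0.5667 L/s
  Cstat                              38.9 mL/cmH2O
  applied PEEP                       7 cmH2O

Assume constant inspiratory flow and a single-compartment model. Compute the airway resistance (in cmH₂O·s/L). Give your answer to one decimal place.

Equation of motion (constant flow): PIP = Vt/C + R·V̇ + PEEP.
R·V̇ = PIP − Vt/C − PEEP = 23.4 − 440/38.9 − 7 = 23.4 − 11.311 − 7 = 5.089 cmH2O.
R = 5.089 / 0.5667 = 8.98 cmH2O·s/L.

9.0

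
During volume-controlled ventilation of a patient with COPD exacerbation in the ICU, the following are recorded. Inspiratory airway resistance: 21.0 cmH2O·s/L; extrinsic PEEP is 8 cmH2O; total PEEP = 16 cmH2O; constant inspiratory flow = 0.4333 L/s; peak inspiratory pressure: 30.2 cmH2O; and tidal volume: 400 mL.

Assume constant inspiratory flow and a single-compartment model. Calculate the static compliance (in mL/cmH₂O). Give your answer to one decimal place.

78.4

Total PEEP = 16 cmH2O (set 8 + intrinsic 8); this is the baseline alveolar pressure.
Equation of motion (constant flow): PIP = Vt/C + R·V̇ + PEEP.
Vt/C = PIP − R·V̇ − PEEP = 30.2 − 21.0×0.4333 − 16 = 30.2 − 9.099 − 16 = 5.101 cmH2O.
C = Vt / 5.101 = 400 / 5.101 = 78.416 mL/cmH2O.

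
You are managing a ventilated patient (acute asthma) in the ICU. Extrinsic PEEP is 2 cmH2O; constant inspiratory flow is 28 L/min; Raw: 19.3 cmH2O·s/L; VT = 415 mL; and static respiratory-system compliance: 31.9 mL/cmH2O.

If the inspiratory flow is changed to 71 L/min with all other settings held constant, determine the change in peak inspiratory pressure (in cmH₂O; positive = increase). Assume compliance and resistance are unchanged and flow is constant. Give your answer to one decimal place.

13.8

Flow: 28 L/min ÷ 60 = 0.4667 L/s.
New flow: 71 L/min ÷ 60 = 1.1833 L/s.
PIP = Vt/C + R·V̇ + PEEP (constant-flow equation of motion).
Only the resistive term changes: ΔPIP = R × ΔV̇ = 19.3 × (1.1833 − 0.4667) = 19.3 × 0.7166 = 13.83 cmH2O.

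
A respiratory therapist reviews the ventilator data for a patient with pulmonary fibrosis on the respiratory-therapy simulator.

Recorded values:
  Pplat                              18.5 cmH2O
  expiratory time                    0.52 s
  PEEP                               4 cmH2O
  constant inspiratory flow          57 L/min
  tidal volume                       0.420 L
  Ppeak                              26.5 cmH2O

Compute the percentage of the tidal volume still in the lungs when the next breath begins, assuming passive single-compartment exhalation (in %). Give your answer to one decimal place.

11.9

Flow: 57 L/min ÷ 60 = 0.95 L/s.
R = (PIP − Pplat)/V̇ = (26.5 − 18.5) / 0.95 = 8.0/0.95 = 8.421 cmH2O·s/L.
C = Vt/(Pplat − PEEP) = 420.0 / (18.5 − 4) = 420.0/14.5 = 28.966 mL/cmH2O.
τ = R × C = 8.421 × 0.02897 L/cmH2O = 0.244 s.
Fraction remaining at end-expiration = e^(−Te/τ) = e^(−0.52/0.244) = 0.1187 → 11.87%.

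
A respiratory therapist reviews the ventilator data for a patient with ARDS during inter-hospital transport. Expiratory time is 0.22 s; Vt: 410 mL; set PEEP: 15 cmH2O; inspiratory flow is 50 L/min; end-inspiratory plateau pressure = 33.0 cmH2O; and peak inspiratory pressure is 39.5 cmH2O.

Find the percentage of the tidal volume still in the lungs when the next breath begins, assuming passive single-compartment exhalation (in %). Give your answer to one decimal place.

29.0

Flow: 50 L/min ÷ 60 = 0.8333 L/s.
R = (PIP − Pplat)/V̇ = (39.5 − 33.0) / 0.8333 = 6.5/0.8333 = 7.8 cmH2O·s/L.
C = Vt/(Pplat − PEEP) = 410.0 / (33.0 − 15) = 410.0/18.0 = 22.778 mL/cmH2O.
τ = R × C = 7.8 × 0.02278 L/cmH2O = 0.1777 s.
Fraction remaining at end-expiration = e^(−Te/τ) = e^(−0.22/0.1777) = 0.29 → 29.0%.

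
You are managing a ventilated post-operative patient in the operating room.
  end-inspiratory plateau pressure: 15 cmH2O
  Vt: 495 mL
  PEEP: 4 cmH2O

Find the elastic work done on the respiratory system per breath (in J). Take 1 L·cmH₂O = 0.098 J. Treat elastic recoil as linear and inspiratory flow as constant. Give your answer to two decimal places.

0.27

Elastic work ≈ ½ × (Pplat − PEEP) × Vt = 0.5 × (15 − 4) × 0.495 L = 0.5 × 11.0 × 0.495 = 2.723 L·cmH2O.
× 0.098 J/(L·cmH2O) → 0.2669 J.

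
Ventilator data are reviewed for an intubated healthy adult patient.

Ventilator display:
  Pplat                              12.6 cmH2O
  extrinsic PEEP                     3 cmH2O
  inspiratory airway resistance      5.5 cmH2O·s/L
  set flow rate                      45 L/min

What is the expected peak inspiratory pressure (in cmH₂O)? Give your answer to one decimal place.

16.7

Flow: 45 L/min ÷ 60 = 0.75 L/s.
PIP = Pplat + Raw × flow = 12.6 + 5.5 × 0.75 = 12.6 + 4.125 = 16.725 cmH2O.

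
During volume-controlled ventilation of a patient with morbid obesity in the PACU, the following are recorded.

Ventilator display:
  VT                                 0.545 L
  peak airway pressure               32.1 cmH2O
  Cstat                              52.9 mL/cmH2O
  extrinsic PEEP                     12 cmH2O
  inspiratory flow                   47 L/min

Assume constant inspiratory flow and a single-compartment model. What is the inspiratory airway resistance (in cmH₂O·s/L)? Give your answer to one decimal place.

12.5

Flow: 47 L/min ÷ 60 = 0.7833 L/s.
Equation of motion (constant flow): PIP = Vt/C + R·V̇ + PEEP.
R·V̇ = PIP − Vt/C − PEEP = 32.1 − 545/52.9 − 12 = 32.1 − 10.302 − 12 = 9.798 cmH2O.
R = 9.798 / 0.7833 = 12.509 cmH2O·s/L.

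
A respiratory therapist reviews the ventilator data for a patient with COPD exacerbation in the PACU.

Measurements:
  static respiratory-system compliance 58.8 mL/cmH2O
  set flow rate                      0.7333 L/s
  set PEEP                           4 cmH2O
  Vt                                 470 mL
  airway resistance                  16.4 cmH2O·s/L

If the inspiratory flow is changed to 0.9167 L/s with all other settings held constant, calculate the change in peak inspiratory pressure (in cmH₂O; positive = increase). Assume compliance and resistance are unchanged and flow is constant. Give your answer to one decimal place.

3.0

PIP = Vt/C + R·V̇ + PEEP (constant-flow equation of motion).
Only the resistive term changes: ΔPIP = R × ΔV̇ = 16.4 × (0.9167 − 0.7333) = 16.4 × 0.1834 = 3.008 cmH2O.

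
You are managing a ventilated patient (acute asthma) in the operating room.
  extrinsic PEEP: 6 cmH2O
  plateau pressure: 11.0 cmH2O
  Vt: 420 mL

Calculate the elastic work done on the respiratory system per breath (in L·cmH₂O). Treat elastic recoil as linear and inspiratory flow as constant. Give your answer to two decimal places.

Elastic work ≈ ½ × (Pplat − PEEP) × Vt = 0.5 × (11.0 − 6) × 0.420 L = 0.5 × 5.0 × 0.420 = 1.05 L·cmH2O.

1.05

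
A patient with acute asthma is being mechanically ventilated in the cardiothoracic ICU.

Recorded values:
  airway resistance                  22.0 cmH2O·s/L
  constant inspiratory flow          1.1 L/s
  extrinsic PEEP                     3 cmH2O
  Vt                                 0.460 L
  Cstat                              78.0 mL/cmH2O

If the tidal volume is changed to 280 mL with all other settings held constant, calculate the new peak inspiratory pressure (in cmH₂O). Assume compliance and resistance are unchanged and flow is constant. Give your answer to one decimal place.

30.8

PIP = Vt/C + R·V̇ + PEEP (constant-flow equation of motion).
Only the elastic term changes: ΔPIP = ΔVt / C = (280 − 460) / 78.0 = -2.308 cmH2O.
Original PIP = 460/78.0 + 22.0×1.1 + 3 = 33.097 cmH2O; new PIP = 33.097 + (-2.308) = 30.789 cmH2O.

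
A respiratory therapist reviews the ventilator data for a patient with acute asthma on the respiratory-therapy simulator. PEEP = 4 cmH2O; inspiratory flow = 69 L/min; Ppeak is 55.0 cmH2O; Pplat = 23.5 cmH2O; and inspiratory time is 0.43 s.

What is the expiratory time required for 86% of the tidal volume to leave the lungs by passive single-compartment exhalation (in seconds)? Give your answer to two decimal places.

1.37

Flow: 69 L/min ÷ 60 = 1.15 L/s.
Vt = flow × Ti = 1.15 L/s × 0.43 s × 1000 mL/L = 494.5 mL.
R = (PIP − Pplat)/V̇ = (55.0 − 23.5) / 1.15 = 31.5/1.15 = 27.391 cmH2O·s/L.
C = Vt/(Pplat − PEEP) = 494.5 / (23.5 − 4) = 494.5/19.5 = 25.359 mL/cmH2O.
τ = R × C = 27.391 × 0.02536 L/cmH2O = 0.6946 s.
t = −τ·ln(1 − 0.86) = −0.6946·ln(0.14) = 1.366 s.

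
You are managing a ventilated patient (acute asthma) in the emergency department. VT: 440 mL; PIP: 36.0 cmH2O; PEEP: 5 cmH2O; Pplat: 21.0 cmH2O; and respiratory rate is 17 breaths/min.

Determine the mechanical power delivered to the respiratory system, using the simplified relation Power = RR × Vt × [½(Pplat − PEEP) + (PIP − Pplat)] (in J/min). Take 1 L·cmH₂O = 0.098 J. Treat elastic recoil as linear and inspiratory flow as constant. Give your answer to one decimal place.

Per-breath work = Vt × [½(Pplat−PEEP) + (PIP−Pplat)] = 0.440 × [0.5×16.0 + 15.0] = 0.440 × 23.0 = 10.12 L·cmH2O.
Power = 17 × 10.12 = 172.04 L·cmH2O/min.
× 0.098 J/(L·cmH2O) → 16.86 J/min.

16.9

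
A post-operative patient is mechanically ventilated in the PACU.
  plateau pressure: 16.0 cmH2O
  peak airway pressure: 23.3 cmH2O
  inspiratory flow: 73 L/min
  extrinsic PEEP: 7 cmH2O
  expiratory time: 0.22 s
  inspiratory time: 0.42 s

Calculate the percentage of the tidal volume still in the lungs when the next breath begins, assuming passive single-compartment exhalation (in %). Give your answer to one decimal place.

Flow: 73 L/min ÷ 60 = 1.2167 L/s.
Vt = flow × Ti = 1.2167 L/s × 0.42 s × 1000 mL/L = 511.01 mL.
R = (PIP − Pplat)/V̇ = (23.3 − 16.0) / 1.2167 = 7.3/1.2167 = 6.0 cmH2O·s/L.
C = Vt/(Pplat − PEEP) = 511.01 / (16.0 − 7) = 511.01/9.0 = 56.779 mL/cmH2O.
τ = R × C = 6.0 × 0.05678 L/cmH2O = 0.3407 s.
Fraction remaining at end-expiration = e^(−Te/τ) = e^(−0.22/0.3407) = 0.5243 → 52.43%.

52.4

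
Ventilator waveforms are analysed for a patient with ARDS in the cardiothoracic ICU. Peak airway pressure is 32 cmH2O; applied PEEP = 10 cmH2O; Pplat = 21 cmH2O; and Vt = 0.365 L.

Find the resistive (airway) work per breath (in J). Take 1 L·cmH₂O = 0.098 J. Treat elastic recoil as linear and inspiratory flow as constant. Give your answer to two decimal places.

0.39

With constant inspiratory flow the resistive pressure is constant at PIP − Pplat = 32 − 21 = 11.0 cmH2O, so resistive work = 11.0 × 0.365 = 4.015 L·cmH2O.
× 0.098 J/(L·cmH2O) → 0.3935 J.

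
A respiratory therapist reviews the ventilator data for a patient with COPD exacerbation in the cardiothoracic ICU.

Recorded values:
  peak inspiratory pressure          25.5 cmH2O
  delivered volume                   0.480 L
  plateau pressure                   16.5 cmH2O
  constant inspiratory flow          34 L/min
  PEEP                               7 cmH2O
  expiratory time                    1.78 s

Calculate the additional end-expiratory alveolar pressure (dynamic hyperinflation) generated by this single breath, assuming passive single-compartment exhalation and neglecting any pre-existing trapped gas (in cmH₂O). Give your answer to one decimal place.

1.0

Flow: 34 L/min ÷ 60 = 0.5667 L/s.
R = (PIP − Pplat)/V̇ = (25.5 − 16.5) / 0.5667 = 9.0/0.5667 = 15.881 cmH2O·s/L.
C = Vt/(Pplat − PEEP) = 480.0 / (16.5 − 7) = 480.0/9.5 = 50.526 mL/cmH2O.
τ = R × C = 15.881 × 0.05053 L/cmH2O = 0.8025 s.
Fraction remaining = e^(−Te/τ) = e^(−1.78/0.8025) = 0.1088; trapped volume = 480.0 × 0.1088 = 52.224 mL.
Additional alveolar pressure from trapping ≈ V_trapped / C = 52.224 / 50.526 = 1.034 cmH2O.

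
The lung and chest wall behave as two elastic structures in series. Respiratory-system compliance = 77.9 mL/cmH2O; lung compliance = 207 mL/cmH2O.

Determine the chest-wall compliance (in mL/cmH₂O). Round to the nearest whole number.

1/Ccw = 1/Crs − 1/CL.
1/Ccw = 1/77.9 − 1/207 = 0.008006.
Ccw = 124.91 mL/cmH2O.

125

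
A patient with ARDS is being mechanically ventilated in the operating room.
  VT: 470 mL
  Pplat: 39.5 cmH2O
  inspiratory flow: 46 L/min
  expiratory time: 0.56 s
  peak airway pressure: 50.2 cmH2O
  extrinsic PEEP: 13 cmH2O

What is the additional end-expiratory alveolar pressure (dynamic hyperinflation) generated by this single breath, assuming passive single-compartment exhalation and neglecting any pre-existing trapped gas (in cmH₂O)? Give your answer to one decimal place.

2.8

Flow: 46 L/min ÷ 60 = 0.7667 L/s.
R = (PIP − Pplat)/V̇ = (50.2 − 39.5) / 0.7667 = 10.7/0.7667 = 13.956 cmH2O·s/L.
C = Vt/(Pplat − PEEP) = 470.0 / (39.5 − 13) = 470.0/26.5 = 17.736 mL/cmH2O.
τ = R × C = 13.956 × 0.01774 L/cmH2O = 0.2476 s.
Fraction remaining = e^(−Te/τ) = e^(−0.56/0.2476) = 0.1042; trapped volume = 470.0 × 0.1042 = 48.974 mL.
Additional alveolar pressure from trapping ≈ V_trapped / C = 48.974 / 17.736 = 2.761 cmH2O.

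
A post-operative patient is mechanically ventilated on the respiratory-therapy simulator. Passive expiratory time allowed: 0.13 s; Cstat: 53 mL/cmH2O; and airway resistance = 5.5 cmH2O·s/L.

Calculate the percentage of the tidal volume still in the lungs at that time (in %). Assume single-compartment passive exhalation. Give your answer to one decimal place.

64.0

τ = R × C = 5.5 × 53 mL/cmH2O = 5.5 × 0.053 L/cmH2O = 0.2915 s.
Passive exhalation: V(t)/V₀ = e^(−t/τ) = e^(−0.13/0.2915) = 0.6402.
Fraction remaining = 0.6402 → 64.02%.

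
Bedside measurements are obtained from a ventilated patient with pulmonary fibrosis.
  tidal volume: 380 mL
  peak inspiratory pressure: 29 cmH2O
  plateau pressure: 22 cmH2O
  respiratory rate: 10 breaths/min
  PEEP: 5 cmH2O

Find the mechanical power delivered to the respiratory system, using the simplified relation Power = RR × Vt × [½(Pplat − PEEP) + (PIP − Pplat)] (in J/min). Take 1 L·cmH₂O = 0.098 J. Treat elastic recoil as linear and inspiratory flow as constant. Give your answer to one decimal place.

5.8

Per-breath work = Vt × [½(Pplat−PEEP) + (PIP−Pplat)] = 0.380 × [0.5×17.0 + 7.0] = 0.380 × 15.5 = 5.89 L·cmH2O.
Power = 10 × 5.89 = 58.9 L·cmH2O/min.
× 0.098 J/(L·cmH2O) → 5.772 J/min.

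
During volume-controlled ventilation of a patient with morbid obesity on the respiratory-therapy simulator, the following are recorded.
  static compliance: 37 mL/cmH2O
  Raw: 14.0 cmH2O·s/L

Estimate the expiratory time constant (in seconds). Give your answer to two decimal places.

τ = R × C = 14.0 × 37 mL/cmH2O = 14.0 × 0.037 L/cmH2O = 0.518 s.

0.52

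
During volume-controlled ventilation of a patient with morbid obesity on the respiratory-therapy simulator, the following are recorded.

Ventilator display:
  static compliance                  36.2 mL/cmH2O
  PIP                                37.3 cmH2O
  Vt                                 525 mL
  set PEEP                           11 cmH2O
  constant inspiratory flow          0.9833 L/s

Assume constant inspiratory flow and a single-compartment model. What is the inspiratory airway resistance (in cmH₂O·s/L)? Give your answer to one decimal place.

Equation of motion (constant flow): PIP = Vt/C + R·V̇ + PEEP.
R·V̇ = PIP − Vt/C − PEEP = 37.3 − 525/36.2 − 11 = 37.3 − 14.503 − 11 = 11.797 cmH2O.
R = 11.797 / 0.9833 = 11.997 cmH2O·s/L.

12.0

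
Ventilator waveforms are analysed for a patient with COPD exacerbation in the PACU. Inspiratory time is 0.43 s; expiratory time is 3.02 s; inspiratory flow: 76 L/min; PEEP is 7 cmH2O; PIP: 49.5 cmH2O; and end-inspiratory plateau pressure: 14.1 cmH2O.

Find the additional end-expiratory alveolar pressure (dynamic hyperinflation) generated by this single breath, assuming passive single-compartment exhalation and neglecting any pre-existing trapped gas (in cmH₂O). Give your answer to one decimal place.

1.7

Flow: 76 L/min ÷ 60 = 1.2667 L/s.
Vt = flow × Ti = 1.2667 L/s × 0.43 s × 1000 mL/L = 544.68 mL.
R = (PIP − Pplat)/V̇ = (49.5 − 14.1) / 1.2667 = 35.4/1.2667 = 27.947 cmH2O·s/L.
C = Vt/(Pplat − PEEP) = 544.68 / (14.1 − 7) = 544.68/7.1 = 76.715 mL/cmH2O.
τ = R × C = 27.947 × 0.07672 L/cmH2O = 2.144 s.
Fraction remaining = e^(−Te/τ) = e^(−3.02/2.144) = 0.2445; trapped volume = 544.68 × 0.2445 = 133.17 mL.
Additional alveolar pressure from trapping ≈ V_trapped / C = 133.17 / 76.715 = 1.736 cmH2O.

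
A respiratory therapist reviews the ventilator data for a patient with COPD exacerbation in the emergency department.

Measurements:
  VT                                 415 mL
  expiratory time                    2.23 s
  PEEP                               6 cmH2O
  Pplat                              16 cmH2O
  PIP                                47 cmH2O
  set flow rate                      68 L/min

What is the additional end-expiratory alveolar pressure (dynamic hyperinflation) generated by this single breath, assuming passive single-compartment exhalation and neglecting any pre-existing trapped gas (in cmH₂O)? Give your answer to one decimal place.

1.4

Flow: 68 L/min ÷ 60 = 1.1333 L/s.
R = (PIP − Pplat)/V̇ = (47 − 16) / 1.1333 = 31.0/1.1333 = 27.354 cmH2O·s/L.
C = Vt/(Pplat − PEEP) = 415.0 / (16 − 6) = 415.0/10.0 = 41.5 mL/cmH2O.
τ = R × C = 27.354 × 0.0415 L/cmH2O = 1.135 s.
Fraction remaining = e^(−Te/τ) = e^(−2.23/1.135) = 0.1402; trapped volume = 415.0 × 0.1402 = 58.183 mL.
Additional alveolar pressure from trapping ≈ V_trapped / C = 58.183 / 41.5 = 1.402 cmH2O.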